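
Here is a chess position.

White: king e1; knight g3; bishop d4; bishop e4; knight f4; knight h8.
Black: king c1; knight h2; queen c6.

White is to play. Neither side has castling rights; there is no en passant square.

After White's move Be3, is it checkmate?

no

After Be3: black king on c1; in check: yes, from the white bishop on e3.
Black has 1 legal reply: Kb2.
In check but a legal move exists → not checkmate.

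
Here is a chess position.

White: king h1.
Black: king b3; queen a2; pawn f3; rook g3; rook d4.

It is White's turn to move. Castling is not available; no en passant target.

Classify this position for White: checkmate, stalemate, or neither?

White to move; white king on h1.
In check: no.
King squares — g1: attacked by Rg3; g2: attacked by Qa2; h2: attacked by Qa2.
Legal moves for White: none.
Not in check and no legal moves → stalemate.

stalemate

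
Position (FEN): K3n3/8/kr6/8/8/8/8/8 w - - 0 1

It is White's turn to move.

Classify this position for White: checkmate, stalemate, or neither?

White to move; white king on a8.
In check: no.
King squares — a7: attacked by Ka6; b7: attacked by Ka6; b8: attacked by Rb6.
Legal moves for White: none.
Not in check and no legal moves → stalemate.

stalemate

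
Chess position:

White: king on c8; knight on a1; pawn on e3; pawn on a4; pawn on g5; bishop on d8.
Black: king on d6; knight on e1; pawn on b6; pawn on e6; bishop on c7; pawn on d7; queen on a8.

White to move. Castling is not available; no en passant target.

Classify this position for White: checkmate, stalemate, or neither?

White to move; white king on c8.
In check: yes, from the black queen on a8.
King squares — b7: attacked by Qa8; c7: attacked by Kd6; d7: attacked by Kd6; b8: attacked by Bc7; d8: own bishop.
Legal moves for White: none.
In check with no legal moves → checkmate.

checkmate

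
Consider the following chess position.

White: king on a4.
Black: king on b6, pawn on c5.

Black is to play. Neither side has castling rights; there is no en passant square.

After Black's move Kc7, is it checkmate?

After Kc7: white king on a4; in check: no.
White is not in check, so this cannot be checkmate.

no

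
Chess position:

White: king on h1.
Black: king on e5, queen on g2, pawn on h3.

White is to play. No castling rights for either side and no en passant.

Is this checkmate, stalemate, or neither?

checkmate

White to move; white king on h1.
In check: yes, from the black queen on g2.
King squares — g1: attacked by Qg2; g2: attacked by Ph3; h2: attacked by Qg2.
Legal moves for White: none.
In check with no legal moves → checkmate.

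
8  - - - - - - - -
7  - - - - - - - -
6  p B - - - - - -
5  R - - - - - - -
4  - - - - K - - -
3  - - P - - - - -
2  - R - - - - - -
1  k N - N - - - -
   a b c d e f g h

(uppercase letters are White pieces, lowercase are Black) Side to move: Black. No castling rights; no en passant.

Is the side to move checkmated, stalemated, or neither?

checkmate

Black to move; black king on a1.
In check: yes, from the white rook on a5.
King squares — b1: attacked by Rb2; a2: attacked by Rb2; b2: attacked by Nd1.
Legal moves for Black: none.
In check with no legal moves → checkmate.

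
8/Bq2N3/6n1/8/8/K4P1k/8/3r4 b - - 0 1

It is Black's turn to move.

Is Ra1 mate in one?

After Ra1: white king on a3; in check: yes, from the black rook on a1.
King squares — a2: attacked by Ra1; b2: attacked by Qb7; b3: attacked by Qb7; a4: attacked by Ra1; b4: attacked by Qb7.
White has no legal moves → checkmate.

yes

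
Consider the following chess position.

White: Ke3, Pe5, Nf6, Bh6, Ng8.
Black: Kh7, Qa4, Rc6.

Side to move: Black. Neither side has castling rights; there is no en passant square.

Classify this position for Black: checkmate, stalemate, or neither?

Black to move; black king on h7.
In check: yes, from the white knight on f6.
King squares — g6: available; h6: attacked by Ng8; g7: attacked by Bh6; g8: attacked by Nf6; h8: available.
Legal moves for Black: Kh8, Kg6, Rxf6.
Black is in check but has 3 legal moves → neither.

neither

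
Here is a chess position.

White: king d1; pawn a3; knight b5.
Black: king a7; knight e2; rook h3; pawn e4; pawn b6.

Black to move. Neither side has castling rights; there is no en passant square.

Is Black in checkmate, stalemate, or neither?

neither

Black to move; black king on a7.
In check: yes, from the white knight on b5.
Legal moves for Black: Kb8, Ka8, Kb7, Ka6.
Black is in check but has 4 legal moves → neither.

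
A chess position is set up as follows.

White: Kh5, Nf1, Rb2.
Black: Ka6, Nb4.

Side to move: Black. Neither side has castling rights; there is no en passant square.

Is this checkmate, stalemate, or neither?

Black to move; black king on a6.
In check: no.
Legal moves for Black: Kb7, Ka7, Kb6, Kb5, Ka5, Nc6, Nd5, Nd3, Nc2, Na2.
Black has 10 legal moves and is not in check → neither.

neither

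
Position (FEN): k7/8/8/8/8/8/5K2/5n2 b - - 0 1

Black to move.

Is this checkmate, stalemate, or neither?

Black to move; black king on a8.
In check: no.
Legal moves for Black: Kb8, Kb7, Ka7, Ng3, Ne3, Nh2, Nd2.
Black has 7 legal moves and is not in check → neither.

neither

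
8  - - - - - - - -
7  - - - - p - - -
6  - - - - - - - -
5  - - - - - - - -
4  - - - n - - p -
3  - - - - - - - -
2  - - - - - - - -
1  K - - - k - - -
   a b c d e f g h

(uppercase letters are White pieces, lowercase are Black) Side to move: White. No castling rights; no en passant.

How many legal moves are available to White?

White to move; king on a1.
In check: no.
Legal moves: Kb2, Ka2, Kb1.
Count: 3.

3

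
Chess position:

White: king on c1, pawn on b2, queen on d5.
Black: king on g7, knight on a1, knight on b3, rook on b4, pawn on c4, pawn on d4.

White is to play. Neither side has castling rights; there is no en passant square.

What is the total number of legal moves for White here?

2

White to move; king on c1.
In check: yes, from the black knight on b3.
Legal moves: Kd1, Kb1.
Count: 2.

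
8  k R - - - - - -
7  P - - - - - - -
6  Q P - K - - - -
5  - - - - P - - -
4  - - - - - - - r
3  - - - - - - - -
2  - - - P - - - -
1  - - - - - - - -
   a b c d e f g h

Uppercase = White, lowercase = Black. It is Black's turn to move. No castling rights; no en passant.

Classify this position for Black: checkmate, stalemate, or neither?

Black to move; black king on a8.
In check: yes, from the white rook on b8.
King squares — a7: attacked by Qa6; b7: attacked by Qa6; b8: attacked by Pa7.
Legal moves for Black: none.
In check with no legal moves → checkmate.

checkmate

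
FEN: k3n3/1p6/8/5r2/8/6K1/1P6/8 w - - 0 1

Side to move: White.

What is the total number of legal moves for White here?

7

White to move; king on g3.
In check: no.
Legal moves: Kh4, Kg4, Kh3, Kh2, Kg2, b3, b4.
Count: 7.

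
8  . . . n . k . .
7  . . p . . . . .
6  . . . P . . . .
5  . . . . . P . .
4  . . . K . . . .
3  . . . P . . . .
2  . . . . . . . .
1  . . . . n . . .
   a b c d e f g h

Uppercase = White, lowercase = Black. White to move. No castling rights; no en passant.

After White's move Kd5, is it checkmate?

After Kd5: black king on f8; in check: no.
Black is not in check, so this cannot be checkmate.

no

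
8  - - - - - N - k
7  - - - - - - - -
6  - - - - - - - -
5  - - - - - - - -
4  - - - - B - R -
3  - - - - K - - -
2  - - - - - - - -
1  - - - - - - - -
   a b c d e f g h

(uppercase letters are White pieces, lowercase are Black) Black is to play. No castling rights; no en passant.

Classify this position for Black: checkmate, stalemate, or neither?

Black to move; black king on h8.
In check: no.
King squares — g7: attacked by Rg4; h7: attacked by Be4; g8: attacked by Rg4.
Legal moves for Black: none.
Not in check and no legal moves → stalemate.

stalemate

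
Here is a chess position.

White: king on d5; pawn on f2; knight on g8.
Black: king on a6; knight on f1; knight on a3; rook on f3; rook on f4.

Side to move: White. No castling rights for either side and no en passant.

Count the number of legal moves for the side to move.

White to move; king on d5.
In check: no.
Legal moves: Ne7, Nh6, Nf6, Ke6, Kd6, Kc6, Ke5, Kc5.
Count: 8.

8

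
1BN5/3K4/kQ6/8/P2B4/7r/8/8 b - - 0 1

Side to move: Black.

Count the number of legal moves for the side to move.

Black to move; king on a6.
In check: yes, from the white queen on b6.
Legal moves: none.
Count: 0.

0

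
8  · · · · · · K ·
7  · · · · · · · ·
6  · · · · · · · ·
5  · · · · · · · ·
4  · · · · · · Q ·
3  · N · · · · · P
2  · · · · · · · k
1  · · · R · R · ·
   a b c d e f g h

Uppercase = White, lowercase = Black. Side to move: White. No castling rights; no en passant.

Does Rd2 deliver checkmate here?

After Rd2: black king on h2; in check: yes, from the white rook on d2.
King squares — g1: attacked by Rf1; h1: attacked by Rf1; g2: attacked by Rd2; g3: attacked by Qg4; h3: attacked by Qg4.
Black has no legal moves → checkmate.

yes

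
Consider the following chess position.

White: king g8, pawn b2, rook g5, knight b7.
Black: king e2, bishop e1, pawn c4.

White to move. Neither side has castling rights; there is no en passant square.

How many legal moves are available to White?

White to move; king on g8.
In check: no.
Legal moves: Kh8, Kf8, Kh7, Kg7, Kf7, Nd8, Nd6, Nc5, Na5, Rg7, Rg6, Rh5, Rf5, Re5+, Rd5, Rc5, Rb5, Ra5, Rg4, Rg3, Rg2+, Rg1, b3, b4.
Count: 24.

24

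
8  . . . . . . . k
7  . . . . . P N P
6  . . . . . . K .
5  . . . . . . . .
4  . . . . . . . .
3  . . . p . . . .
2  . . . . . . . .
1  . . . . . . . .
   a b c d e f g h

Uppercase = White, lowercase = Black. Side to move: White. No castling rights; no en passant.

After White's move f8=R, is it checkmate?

After f8=R: black king on h8; in check: yes, from the white rook on f8.
King squares — g7: attacked by Kg6; h7: attacked by Kg6; g8: attacked by Ph7.
Black has no legal moves → checkmate.

yes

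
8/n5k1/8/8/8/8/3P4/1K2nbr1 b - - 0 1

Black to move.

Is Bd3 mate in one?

After Bd3: white king on b1; in check: yes, from the black bishop on d3.
White has 4 legal replies: Kb2, Ka2, Kc1, Ka1.
In check but a legal move exists → not checkmate.

no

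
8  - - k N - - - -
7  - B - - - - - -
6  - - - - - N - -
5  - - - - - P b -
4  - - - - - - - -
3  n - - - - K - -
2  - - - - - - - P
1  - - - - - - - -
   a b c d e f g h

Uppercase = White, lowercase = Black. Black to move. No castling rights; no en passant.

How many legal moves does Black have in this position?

3

Black to move; king on c8.
In check: yes, from the white bishop on b7.
Legal moves: Kxd8, Kb8, Kc7.
Count: 3.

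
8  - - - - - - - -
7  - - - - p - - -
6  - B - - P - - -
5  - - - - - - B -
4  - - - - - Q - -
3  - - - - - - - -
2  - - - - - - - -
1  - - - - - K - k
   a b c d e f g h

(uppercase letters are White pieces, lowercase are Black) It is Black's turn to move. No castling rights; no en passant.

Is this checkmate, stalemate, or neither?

Black to move; black king on h1.
In check: no.
King squares — g1: attacked by Kf1; g2: attacked by Kf1; h2: attacked by Qf4.
Legal moves for Black: none.
Not in check and no legal moves → stalemate.

stalemate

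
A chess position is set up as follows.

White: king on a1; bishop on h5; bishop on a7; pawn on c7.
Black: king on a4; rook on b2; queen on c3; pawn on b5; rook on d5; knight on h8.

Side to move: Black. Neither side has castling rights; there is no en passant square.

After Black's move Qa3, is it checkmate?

yes

After Qa3: white king on a1; in check: yes, from the black queen on a3.
King squares — b1: attacked by Rb2; a2: attacked by Rb2; b2: attacked by Qa3.
White has no legal moves → checkmate.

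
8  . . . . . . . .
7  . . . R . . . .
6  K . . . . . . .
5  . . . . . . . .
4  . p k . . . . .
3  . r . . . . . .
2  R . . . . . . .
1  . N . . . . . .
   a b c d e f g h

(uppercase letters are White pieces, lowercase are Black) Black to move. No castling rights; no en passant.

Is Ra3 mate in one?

After Ra3: white king on a6; in check: yes, from the black rook on a3.
White has 4 legal replies: Kb7, Kb6, Rxa3, Nxa3+.
In check but a legal move exists → not checkmate.

no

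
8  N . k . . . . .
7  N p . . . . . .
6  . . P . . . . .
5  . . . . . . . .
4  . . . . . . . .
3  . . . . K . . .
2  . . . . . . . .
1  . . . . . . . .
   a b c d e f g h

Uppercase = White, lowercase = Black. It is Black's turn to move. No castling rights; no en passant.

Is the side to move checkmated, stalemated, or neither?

neither

Black to move; black king on c8.
In check: yes, from the white knight on a7.
Legal moves for Black: Kd8, Kb8.
Black is in check but has 2 legal moves → neither.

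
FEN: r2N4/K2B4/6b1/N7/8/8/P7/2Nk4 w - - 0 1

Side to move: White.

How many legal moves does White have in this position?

White to move; king on a7.
In check: yes, from the black rook on a8.
Legal moves: Kxa8, Kb7, Kb6.
Count: 3.

3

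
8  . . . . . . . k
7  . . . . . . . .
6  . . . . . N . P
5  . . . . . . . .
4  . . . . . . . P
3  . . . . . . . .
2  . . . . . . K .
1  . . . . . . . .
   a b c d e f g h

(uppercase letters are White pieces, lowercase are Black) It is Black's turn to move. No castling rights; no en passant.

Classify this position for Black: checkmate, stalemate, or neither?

stalemate

Black to move; black king on h8.
In check: no.
King squares — g7: attacked by Ph6; h7: attacked by Nf6; g8: attacked by Nf6.
Legal moves for Black: none.
Not in check and no legal moves → stalemate.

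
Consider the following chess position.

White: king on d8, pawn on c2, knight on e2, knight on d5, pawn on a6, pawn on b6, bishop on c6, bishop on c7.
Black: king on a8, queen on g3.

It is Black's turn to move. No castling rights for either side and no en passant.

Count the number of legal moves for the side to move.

0

Black to move; king on a8.
In check: yes, from the white bishop on c6.
Legal moves: none.
Count: 0.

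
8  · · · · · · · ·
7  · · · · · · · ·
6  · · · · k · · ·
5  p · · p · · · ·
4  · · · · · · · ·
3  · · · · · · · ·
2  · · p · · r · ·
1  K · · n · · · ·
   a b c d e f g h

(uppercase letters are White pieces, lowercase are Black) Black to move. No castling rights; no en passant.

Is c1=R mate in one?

After c1=R: white king on a1; in check: yes, from the black rook on c1.
King squares — b1: attacked by Rc1; a2: attacked by Rf2; b2: attacked by Nd1.
White has no legal moves → checkmate.

yes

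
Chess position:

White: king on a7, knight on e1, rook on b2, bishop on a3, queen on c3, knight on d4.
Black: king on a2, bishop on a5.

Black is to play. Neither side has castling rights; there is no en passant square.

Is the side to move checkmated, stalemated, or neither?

Black to move; black king on a2.
In check: yes, from the white rook on b2.
King squares — a1: available; b1: attacked by Rb2; b2: attacked by Ba3; a3: attacked by Qc3; b3: attacked by Rb2.
Legal moves for Black: Ka1.
Black is in check but has 1 legal move → neither.

neither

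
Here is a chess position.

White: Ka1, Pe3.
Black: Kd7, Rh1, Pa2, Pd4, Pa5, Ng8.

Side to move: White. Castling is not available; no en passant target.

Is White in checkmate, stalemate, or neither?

neither

White to move; white king on a1.
In check: yes, from the black rook on h1.
King squares — b1: attacked by Rh1; a2: available; b2: available.
Legal moves for White: Kb2, Kxa2.
White is in check but has 2 legal moves → neither.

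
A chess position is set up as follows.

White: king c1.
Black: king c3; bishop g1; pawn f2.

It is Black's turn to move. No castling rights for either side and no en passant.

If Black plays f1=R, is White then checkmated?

yes

After f1=R: white king on c1; in check: yes, from the black rook on f1.
King squares — b1: attacked by Rf1; d1: attacked by Rf1; b2: attacked by Kc3; c2: attacked by Kc3; d2: attacked by Kc3.
White has no legal moves → checkmate.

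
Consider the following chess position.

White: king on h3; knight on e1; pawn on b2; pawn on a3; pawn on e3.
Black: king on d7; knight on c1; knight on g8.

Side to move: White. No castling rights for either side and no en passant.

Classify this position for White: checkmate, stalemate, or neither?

neither

White to move; white king on h3.
In check: no.
Legal moves for White: Kh4, Kg4, Kg3, Kh2, Kg2, Nf3, Nd3, Ng2, Nc2, e4, a4, b3, b4.
White has 13 legal moves and is not in check → neither.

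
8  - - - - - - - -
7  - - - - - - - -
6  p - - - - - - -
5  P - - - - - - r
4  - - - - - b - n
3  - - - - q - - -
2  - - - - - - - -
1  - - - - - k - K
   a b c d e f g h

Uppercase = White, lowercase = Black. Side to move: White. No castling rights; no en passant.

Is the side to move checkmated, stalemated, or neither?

White to move; white king on h1.
In check: no.
King squares — g1: attacked by Kf1; g2: attacked by Kf1; h2: attacked by Bf4.
Legal moves for White: none.
Not in check and no legal moves → stalemate.

stalemate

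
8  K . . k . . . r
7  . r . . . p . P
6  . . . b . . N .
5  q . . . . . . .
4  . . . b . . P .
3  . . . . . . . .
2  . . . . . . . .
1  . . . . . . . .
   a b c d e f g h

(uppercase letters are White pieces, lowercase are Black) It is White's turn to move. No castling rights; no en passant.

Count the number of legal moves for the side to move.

1

White to move; king on a8.
In check: yes, from the black queen on a5.
Legal moves: Kxb7.
Count: 1.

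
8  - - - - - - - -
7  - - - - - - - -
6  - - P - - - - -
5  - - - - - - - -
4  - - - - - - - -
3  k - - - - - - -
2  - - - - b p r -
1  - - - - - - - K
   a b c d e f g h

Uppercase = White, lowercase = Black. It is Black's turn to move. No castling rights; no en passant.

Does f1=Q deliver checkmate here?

After f1=Q: white king on h1; in check: yes, from the black queen on f1.
King squares — g1: attacked by Qf1; g2: attacked by Qf1; h2: attacked by Rg2.
White has no legal moves → checkmate.

yes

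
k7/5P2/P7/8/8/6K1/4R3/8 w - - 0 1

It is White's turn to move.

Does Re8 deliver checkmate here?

After Re8: black king on a8; in check: yes, from the white rook on e8.
Black has 1 legal reply: Ka7.
In check but a legal move exists → not checkmate.

no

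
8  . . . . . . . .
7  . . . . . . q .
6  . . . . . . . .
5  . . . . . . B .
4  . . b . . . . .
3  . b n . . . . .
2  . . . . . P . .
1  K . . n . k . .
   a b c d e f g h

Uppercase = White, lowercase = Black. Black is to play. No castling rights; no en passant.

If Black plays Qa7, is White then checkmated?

After Qa7: white king on a1; in check: yes, from the black queen on a7.
King squares — b1: attacked by Nc3; a2: attacked by Bb3; b2: attacked by Nd1.
White has no legal moves → checkmate.

yes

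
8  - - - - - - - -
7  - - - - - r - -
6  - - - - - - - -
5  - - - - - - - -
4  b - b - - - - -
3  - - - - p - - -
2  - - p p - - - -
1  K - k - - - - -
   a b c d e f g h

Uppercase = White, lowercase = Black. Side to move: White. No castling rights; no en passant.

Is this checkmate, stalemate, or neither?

stalemate

White to move; white king on a1.
In check: no.
King squares — b1: attacked by Kc1; a2: attacked by Bc4; b2: attacked by Kc1.
Legal moves for White: none.
Not in check and no legal moves → stalemate.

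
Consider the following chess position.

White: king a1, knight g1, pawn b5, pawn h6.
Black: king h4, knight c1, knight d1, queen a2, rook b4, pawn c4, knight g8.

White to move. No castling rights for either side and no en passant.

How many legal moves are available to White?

0

White to move; king on a1.
In check: yes, from the black queen on a2.
Legal moves: none.
Count: 0.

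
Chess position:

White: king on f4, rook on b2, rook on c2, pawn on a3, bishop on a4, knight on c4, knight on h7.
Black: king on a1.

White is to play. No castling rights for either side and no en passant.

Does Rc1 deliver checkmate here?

yes

After Rc1: black king on a1; in check: yes, from the white rook on c1.
King squares — b1: attacked by Rc1; a2: attacked by Rb2; b2: attacked by Nc4.
Black has no legal moves → checkmate.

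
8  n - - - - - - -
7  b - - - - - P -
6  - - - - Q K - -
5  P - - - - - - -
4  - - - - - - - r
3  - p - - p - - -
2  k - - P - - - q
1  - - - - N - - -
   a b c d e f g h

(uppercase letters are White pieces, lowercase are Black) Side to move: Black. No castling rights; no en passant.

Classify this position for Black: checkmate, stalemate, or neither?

neither

Black to move; black king on a2.
In check: no.
Legal moves for Black include: Nc7, Nb6, Bb8, Bb6, Bc5, Bd4+, Rh8, Rh7, Rh6+, Rh5, Rg4, Rf4+, Re4, Rd4, Rc4, Rb4, Ra4, Rh3, ... (list truncated; more exist).
Black has legal moves and is not in check → neither.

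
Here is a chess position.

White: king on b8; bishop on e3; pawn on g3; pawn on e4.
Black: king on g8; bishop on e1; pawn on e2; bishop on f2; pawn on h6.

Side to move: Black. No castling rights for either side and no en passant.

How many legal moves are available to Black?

Black to move; king on g8.
In check: no.
Legal moves: Kh8, Kf8, Kh7, Kg7, Kf7, Bxg3+, Bxe3, Bg1, Ba5, Bb4, Bc3, Bd2, h5.
Count: 13.

13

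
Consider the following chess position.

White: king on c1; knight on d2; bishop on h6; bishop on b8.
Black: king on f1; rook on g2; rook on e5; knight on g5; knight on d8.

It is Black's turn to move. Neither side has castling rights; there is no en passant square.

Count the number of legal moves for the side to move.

5

Black to move; king on f1.
In check: yes, from the white knight on d2.
Legal moves: Kf2, Ke2, Kg1, Ke1, Rxd2.
Count: 5.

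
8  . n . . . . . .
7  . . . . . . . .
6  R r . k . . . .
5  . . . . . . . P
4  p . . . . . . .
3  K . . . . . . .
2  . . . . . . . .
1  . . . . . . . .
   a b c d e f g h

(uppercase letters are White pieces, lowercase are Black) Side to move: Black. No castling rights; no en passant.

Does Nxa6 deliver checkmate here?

no

After Nxa6: white king on a3; in check: no.
White is not in check, so this cannot be checkmate.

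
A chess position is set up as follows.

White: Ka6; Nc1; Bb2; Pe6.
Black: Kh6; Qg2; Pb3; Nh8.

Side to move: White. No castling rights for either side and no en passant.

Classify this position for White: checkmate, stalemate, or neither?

neither

White to move; white king on a6.
In check: no.
Legal moves for White: Ka7, Kb6, Kb5, Ka5, Bxh8, Bg7+, Bf6, Be5, Bd4, Bc3, Ba3, Ba1, Nd3, Nxb3, Ne2, Na2, e7.
White has 17 legal moves and is not in check → neither.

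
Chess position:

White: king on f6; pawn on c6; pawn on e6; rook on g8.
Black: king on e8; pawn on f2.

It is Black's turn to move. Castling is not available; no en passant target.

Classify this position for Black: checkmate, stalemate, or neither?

checkmate

Black to move; black king on e8.
In check: yes, from the white rook on g8.
King squares — d7: attacked by Pc6; e7: attacked by Kf6; f7: attacked by Pe6; d8: attacked by Rg8; f8: attacked by Rg8.
Legal moves for Black: none.
In check with no legal moves → checkmate.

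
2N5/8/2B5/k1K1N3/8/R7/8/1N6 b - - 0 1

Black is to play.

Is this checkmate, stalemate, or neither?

checkmate

Black to move; black king on a5.
In check: yes, from the white rook on a3.
King squares — a4: attacked by Ra3; b4: attacked by Kc5; b5: attacked by Kc5; a6: attacked by Ra3; b6: attacked by Kc5.
Legal moves for Black: none.
In check with no legal moves → checkmate.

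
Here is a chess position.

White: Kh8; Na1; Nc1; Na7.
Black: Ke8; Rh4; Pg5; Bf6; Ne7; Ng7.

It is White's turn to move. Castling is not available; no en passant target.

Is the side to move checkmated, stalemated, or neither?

White to move; white king on h8.
In check: yes, from the black rook on h4.
King squares — g7: attacked by Bf6; h7: attacked by Rh4; g8: attacked by Ne7.
Legal moves for White: none.
In check with no legal moves → checkmate.

checkmate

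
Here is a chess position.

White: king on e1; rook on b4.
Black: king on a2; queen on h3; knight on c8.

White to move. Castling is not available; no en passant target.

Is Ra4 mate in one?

After Ra4: black king on a2; in check: yes, from the white rook on a4.
Black has 4 legal replies: Kb3, Kb2, Kb1, Qa3.
In check but a legal move exists → not checkmate.

no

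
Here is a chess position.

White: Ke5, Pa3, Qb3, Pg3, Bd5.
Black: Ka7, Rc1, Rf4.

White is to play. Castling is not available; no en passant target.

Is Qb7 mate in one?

After Qb7: black king on a7; in check: yes, from the white queen on b7.
King squares — a6: attacked by Qb7; b6: attacked by Qb7; b7: attacked by Bd5; a8: attacked by Qb7; b8: attacked by Qb7.
Black has no legal moves → checkmate.

yes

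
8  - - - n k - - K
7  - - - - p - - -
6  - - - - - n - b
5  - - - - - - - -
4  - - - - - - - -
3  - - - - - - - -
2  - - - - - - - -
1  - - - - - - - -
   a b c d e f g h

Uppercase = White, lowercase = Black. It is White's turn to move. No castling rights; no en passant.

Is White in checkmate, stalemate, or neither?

White to move; white king on h8.
In check: no.
King squares — g7: attacked by Bh6; h7: attacked by Nf6; g8: attacked by Nf6.
Legal moves for White: none.
Not in check and no legal moves → stalemate.

stalemate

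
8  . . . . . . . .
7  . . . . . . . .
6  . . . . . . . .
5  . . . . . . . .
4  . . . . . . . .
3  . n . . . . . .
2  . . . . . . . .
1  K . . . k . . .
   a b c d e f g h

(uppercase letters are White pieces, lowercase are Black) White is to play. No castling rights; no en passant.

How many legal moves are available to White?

White to move; king on a1.
In check: yes, from the black knight on b3.
Legal moves: Kb2, Ka2, Kb1.
Count: 3.

3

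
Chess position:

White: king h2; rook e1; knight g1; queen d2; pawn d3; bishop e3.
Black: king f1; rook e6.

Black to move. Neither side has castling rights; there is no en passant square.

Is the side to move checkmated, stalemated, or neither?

Black to move; black king on f1.
In check: yes, from the white rook on e1.
King squares — e1: attacked by Qd2; g1: attacked by Re1; e2: attacked by Re1; f2: attacked by Qd2; g2: attacked by Qd2.
Legal moves for Black: none.
In check with no legal moves → checkmate.

checkmate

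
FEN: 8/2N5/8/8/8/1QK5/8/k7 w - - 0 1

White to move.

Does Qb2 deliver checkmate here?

After Qb2: black king on a1; in check: yes, from the white queen on b2.
King squares — b1: attacked by Qb2; a2: attacked by Qb2; b2: attacked by Kc3.
Black has no legal moves → checkmate.

yes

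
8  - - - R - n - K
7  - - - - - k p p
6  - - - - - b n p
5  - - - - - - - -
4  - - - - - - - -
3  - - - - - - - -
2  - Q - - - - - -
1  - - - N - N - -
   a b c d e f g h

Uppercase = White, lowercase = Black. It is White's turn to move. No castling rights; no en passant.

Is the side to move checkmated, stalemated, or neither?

checkmate

White to move; white king on h8.
In check: yes, from the black knight on g6.
King squares — g7: attacked by Bf6; h7: attacked by Nf8; g8: attacked by Kf7.
Legal moves for White: none.
In check with no legal moves → checkmate.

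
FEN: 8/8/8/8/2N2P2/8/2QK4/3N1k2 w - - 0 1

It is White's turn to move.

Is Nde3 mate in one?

no

After Nde3: black king on f1; in check: yes, from the white knight on e3.
Black has 2 legal replies: Kf2, Kg1.
In check but a legal move exists → not checkmate.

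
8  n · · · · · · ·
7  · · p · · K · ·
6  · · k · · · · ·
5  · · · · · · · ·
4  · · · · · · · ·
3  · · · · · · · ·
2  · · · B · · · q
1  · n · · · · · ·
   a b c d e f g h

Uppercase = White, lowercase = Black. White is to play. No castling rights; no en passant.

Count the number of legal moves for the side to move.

17

White to move; king on f7.
In check: no.
Legal moves: Kg8, Kf8, Ke8, Kg7, Ke7, Kg6, Kf6, Ke6, Bh6, Bg5, Ba5, Bf4, Bb4, Be3, Bc3, Be1, Bc1.
Count: 17.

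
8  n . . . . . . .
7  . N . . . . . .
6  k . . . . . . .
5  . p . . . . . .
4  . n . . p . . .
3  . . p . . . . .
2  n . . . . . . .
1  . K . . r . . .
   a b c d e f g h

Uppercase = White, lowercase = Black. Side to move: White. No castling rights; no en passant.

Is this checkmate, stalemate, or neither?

White to move; white king on b1.
In check: yes, from the black rook on e1.
King squares — a1: attacked by Re1; c1: attacked by Re1; a2: attacked by Nb4; b2: attacked by Pc3; c2: attacked by Nb4.
Legal moves for White: none.
In check with no legal moves → checkmate.

checkmate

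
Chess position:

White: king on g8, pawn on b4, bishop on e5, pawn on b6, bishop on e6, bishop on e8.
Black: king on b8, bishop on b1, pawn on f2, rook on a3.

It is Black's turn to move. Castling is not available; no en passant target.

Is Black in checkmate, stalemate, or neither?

Black to move; black king on b8.
In check: yes, from the white bishop on e5.
Legal moves for Black: Ka8, Kb7.
Black is in check but has 2 legal moves → neither.

neither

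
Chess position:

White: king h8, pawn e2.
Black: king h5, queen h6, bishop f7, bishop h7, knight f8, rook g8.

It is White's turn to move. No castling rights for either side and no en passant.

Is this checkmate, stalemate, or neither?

White to move; white king on h8.
In check: yes, from the black rook on g8.
King squares — g7: attacked by Qh6; h7: attacked by Qh6; g8: attacked by Bf7.
Legal moves for White: none.
In check with no legal moves → checkmate.

checkmate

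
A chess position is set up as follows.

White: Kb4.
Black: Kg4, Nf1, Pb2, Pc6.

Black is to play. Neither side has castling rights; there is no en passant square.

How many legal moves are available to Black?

Black to move; king on g4.
In check: no.
Legal moves: Kh5, Kg5, Kf5, Kh4, Kf4, Kh3, Kg3, Kf3, Ng3, Ne3, Nh2, Nd2, c5+, b1=Q+, b1=R+, b1=B, b1=N.
Count: 17.

17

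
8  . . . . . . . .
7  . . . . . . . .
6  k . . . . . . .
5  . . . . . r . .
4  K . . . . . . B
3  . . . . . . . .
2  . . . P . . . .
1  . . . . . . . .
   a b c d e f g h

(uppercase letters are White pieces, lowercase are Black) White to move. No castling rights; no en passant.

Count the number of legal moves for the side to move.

White to move; king on a4.
In check: no.
Legal moves: Bd8, Be7, Bf6, Bg5, Bg3, Bf2, Be1, Kb4, Kb3, Ka3, d3, d4.
Count: 12.

12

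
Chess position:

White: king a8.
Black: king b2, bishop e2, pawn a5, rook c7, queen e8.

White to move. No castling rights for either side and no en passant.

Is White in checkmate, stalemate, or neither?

checkmate

White to move; white king on a8.
In check: yes, from the black queen on e8.
King squares — a7: attacked by Rc7; b7: attacked by Rc7; b8: attacked by Qe8.
Legal moves for White: none.
In check with no legal moves → checkmate.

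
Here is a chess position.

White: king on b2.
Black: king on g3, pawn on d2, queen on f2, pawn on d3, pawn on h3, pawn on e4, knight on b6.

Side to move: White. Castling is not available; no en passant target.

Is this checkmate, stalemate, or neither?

neither

White to move; white king on b2.
In check: no.
Legal moves for White: Kc3, Kb3, Ka3, Ka2, Kb1, Ka1.
White has 6 legal moves and is not in check → neither.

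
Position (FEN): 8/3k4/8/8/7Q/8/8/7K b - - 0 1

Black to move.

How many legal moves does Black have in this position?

6

Black to move; king on d7.
In check: no.
Legal moves: Ke8, Kc8, Kc7, Ke6, Kd6, Kc6.
Count: 6.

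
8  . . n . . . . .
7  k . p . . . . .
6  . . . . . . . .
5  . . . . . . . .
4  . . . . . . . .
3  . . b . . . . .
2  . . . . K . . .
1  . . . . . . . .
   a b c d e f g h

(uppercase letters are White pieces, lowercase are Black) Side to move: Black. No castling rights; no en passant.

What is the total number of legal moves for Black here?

Black to move; king on a7.
In check: no.
Legal moves: Ne7, Nd6, Nb6, Kb8, Ka8, Kb7, Kb6, Ka6, Bh8, Bg7, Bf6, Be5, Ba5, Bd4, Bb4, Bd2, Bb2, Be1, Ba1, c6, c5.
Count: 21.

21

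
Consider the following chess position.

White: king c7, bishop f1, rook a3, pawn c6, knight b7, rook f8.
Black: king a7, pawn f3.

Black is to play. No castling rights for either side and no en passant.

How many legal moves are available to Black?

0

Black to move; king on a7.
In check: yes, from the white rook on a3.
Legal moves: none.
Count: 0.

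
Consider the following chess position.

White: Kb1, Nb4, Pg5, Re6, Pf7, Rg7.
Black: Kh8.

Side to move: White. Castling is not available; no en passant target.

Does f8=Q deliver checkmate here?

yes

After f8=Q: black king on h8; in check: yes, from the white queen on f8.
King squares — g7: attacked by Qf8; h7: attacked by Rg7; g8: attacked by Rg7.
Black has no legal moves → checkmate.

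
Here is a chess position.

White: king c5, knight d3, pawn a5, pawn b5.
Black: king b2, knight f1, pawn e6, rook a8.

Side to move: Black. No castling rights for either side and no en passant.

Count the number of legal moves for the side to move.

Black to move; king on b2.
In check: yes, from the white knight on d3.
Legal moves: Kc3, Kb3, Ka3, Kc2, Ka2, Kb1, Ka1.
Count: 7.

7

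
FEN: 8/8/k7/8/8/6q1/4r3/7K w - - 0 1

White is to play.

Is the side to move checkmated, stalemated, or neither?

stalemate

White to move; white king on h1.
In check: no.
King squares — g1: attacked by Qg3; g2: attacked by Re2; h2: attacked by Re2.
Legal moves for White: none.
Not in check and no legal moves → stalemate.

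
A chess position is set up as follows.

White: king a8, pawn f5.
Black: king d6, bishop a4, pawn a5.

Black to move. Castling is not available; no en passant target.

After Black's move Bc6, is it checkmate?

After Bc6: white king on a8; in check: yes, from the black bishop on c6.
White has 2 legal replies: Kb8, Ka7.
In check but a legal move exists → not checkmate.

no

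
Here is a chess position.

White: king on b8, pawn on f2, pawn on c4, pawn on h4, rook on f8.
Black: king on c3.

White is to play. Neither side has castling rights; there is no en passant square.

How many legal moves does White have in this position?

White to move; king on b8.
In check: no.
Legal moves: Rh8, Rg8, Re8, Rd8, Rc8, Rf7, Rf6, Rf5, Rf4, Rf3+, Kc8, Ka8, Kc7, Kb7, Ka7, h5, c5, f3, f4.
Count: 19.

19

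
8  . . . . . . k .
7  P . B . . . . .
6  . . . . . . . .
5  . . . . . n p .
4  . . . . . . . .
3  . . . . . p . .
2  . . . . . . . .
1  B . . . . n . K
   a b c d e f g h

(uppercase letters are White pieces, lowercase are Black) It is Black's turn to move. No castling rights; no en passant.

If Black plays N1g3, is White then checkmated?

After N1g3: white king on h1; in check: yes, from the black knight on g3.
White has 3 legal replies: Kh2, Kg1, Bxg3.
In check but a legal move exists → not checkmate.

no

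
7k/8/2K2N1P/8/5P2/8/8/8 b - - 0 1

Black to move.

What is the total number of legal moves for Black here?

0

Black to move; king on h8.
In check: no.
Legal moves: none.
Count: 0.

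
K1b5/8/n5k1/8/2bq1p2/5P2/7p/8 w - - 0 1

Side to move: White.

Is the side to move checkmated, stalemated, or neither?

White to move; white king on a8.
In check: no.
King squares — a7: attacked by Qd4; b7: attacked by Bc8; b8: attacked by Na6.
Legal moves for White: none.
Not in check and no legal moves → stalemate.

stalemate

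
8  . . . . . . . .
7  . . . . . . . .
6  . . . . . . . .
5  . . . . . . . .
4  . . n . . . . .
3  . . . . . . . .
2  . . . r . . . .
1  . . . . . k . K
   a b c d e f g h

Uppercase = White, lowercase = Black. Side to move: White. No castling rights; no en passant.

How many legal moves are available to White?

0

White to move; king on h1.
In check: no.
Legal moves: none.
Count: 0.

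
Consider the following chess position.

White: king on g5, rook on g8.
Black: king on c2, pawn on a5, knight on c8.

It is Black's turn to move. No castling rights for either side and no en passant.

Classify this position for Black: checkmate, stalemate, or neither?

Black to move; black king on c2.
In check: no.
Legal moves for Black: Ne7, Na7, Nd6, Nb6, Kd3, Kc3, Kb3, Kd2, Kb2, Kd1, Kc1, Kb1, a4.
Black has 13 legal moves and is not in check → neither.

neither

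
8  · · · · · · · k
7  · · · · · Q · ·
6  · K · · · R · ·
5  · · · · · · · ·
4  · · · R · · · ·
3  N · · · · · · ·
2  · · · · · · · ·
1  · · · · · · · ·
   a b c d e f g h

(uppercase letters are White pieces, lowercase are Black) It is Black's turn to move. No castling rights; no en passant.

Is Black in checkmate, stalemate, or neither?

stalemate

Black to move; black king on h8.
In check: no.
King squares — g7: attacked by Qf7; h7: attacked by Qf7; g8: attacked by Qf7.
Legal moves for Black: none.
Not in check and no legal moves → stalemate.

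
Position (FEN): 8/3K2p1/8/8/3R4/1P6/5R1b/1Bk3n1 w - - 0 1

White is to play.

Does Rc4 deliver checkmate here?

no

After Rc4: black king on c1; in check: yes, from the white rook on c4.
Black has 2 legal replies: Kd1, Kxb1.
In check but a legal move exists → not checkmate.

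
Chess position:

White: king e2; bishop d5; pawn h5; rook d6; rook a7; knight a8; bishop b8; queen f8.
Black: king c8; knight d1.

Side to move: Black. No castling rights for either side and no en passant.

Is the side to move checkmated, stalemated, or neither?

checkmate

Black to move; black king on c8.
In check: yes, from the white queen on f8.
King squares — b7: attacked by Bd5; c7: attacked by Ra7; d7: attacked by Rd6; b8: attacked by Qf8; d8: attacked by Rd6.
Legal moves for Black: none.
In check with no legal moves → checkmate.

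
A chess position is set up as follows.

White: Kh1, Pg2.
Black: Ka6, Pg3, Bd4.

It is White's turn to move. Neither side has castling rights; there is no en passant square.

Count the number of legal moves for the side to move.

0

White to move; king on h1.
In check: no.
Legal moves: none.
Count: 0.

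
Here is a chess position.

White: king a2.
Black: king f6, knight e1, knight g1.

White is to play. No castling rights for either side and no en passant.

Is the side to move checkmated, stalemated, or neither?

White to move; white king on a2.
In check: no.
Legal moves for White: Kb3, Ka3, Kb2, Kb1, Ka1.
White has 5 legal moves and is not in check → neither.

neither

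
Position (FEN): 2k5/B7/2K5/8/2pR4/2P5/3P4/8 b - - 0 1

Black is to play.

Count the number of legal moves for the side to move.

0

Black to move; king on c8.
In check: no.
Legal moves: none.
Count: 0.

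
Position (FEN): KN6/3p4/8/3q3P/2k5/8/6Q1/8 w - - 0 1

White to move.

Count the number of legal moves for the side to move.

3

White to move; king on a8.
In check: yes, from the black queen on d5.
Legal moves: Ka7, Nc6, Qxd5+.
Count: 3.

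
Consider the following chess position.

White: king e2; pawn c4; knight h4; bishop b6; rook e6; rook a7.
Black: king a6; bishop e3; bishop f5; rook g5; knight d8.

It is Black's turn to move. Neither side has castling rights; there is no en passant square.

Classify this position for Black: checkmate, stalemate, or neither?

checkmate

Black to move; black king on a6.
In check: yes, from the white rook on a7.
King squares — a5: attacked by Bb6; b5: attacked by Pc4; b6: attacked by Re6; a7: attacked by Bb6; b7: attacked by Ra7.
Legal moves for Black: none.
In check with no legal moves → checkmate.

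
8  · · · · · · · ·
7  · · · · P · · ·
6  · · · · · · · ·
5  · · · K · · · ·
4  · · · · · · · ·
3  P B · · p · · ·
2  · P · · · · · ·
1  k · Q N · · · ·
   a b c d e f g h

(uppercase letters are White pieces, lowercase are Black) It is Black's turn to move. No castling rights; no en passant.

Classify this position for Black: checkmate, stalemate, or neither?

Black to move; black king on a1.
In check: yes, from the white queen on c1.
King squares — b1: attacked by Qc1; a2: attacked by Bb3; b2: attacked by Qc1.
Legal moves for Black: none.
In check with no legal moves → checkmate.

checkmate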